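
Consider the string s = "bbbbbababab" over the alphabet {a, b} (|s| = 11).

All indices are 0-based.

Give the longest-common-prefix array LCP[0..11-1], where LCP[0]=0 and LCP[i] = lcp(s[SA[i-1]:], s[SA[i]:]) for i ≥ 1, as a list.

[0, 2, 4, 0, 1, 3, 5, 1, 2, 3, 4]

sorted suffixes:
  #0 SA[0]=9  'ab'
  #1 SA[1]=7  'abab'
  #2 SA[2]=5  'ababab'
  #3 SA[3]=10  'b'
  #4 SA[4]=8  'bab'
  #5 SA[5]=6  'babab'
  #6 SA[6]=4  'bababab'
  #7 SA[7]=3  'bbababab'
  #8 SA[8]=2  'bbbababab'
  #9 SA[9]=1  'bbbbababab'
  #10 SA[10]=0  'bbbbbababab'

SA = [9, 7, 5, 10, 8, 6, 4, 3, 2, 1, 0]
rank  pair      lcp
   1  s[9:],s[7:]  2  'ab'
   2  s[7:],s[5:]  4  'abab'
   3  s[5:],s[10:]  0  ''
   4  s[10:],s[8:]  1  'b'
   5  s[8:],s[6:]  3  'bab'
   6  s[6:],s[4:]  5  'babab'
   7  s[4:],s[3:]  1  'b'
   8  s[3:],s[2:]  2  'bb'
   9  s[2:],s[1:]  3  'bbb'
  10  s[1:],s[0:]  4  'bbbb'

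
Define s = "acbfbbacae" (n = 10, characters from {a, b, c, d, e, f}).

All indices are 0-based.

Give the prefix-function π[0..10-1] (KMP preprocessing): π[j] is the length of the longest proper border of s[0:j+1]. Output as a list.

[0, 0, 0, 0, 0, 0, 1, 2, 1, 0]

π[0] = 0
j=1 s[j]='c': π[1]=0 (border '')
j=2 s[j]='b': π[2]=0 (border '')
j=3 s[j]='f': π[3]=0 (border '')
j=4 s[j]='b': π[4]=0 (border '')
j=5 s[j]='b': π[5]=0 (border '')
j=6 s[j]='a': π[6]=1 (border 'a')
j=7 s[j]='c': π[7]=2 (border 'ac')
j=8 s[j]='a': k: 2→0; π[8]=1 (border 'a')
j=9 s[j]='e': k: 1→0; π[9]=0 (border '')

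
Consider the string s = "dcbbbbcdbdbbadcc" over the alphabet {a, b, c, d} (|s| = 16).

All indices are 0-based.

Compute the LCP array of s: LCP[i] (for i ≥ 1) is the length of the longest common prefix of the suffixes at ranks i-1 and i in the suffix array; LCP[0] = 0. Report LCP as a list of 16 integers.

rank→(start, suffix):
  0 → (12, 'adcc')
  1 → (11, 'badcc')
  2 → (10, 'bbadcc')
  3 → (2, 'bbbbcdbdbbadcc')
  4 → (3, 'bbbcdbdbbadcc')
  5 → (4, 'bbcdbdbbadcc')
  6 → (5, 'bcdbdbbadcc')
  7 → (8, 'bdbbadcc')
  8 → (15, 'c')
  9 → (1, 'cbbbbcdbdbbadcc')
  10 → (14, 'cc')
  11 → (6, 'cdbdbbadcc')
  12 → (9, 'dbbadcc')
  13 → (7, 'dbdbbadcc')
  14 → (0, 'dcbbbbcdbdbbadcc')
  15 → (13, 'dcc')

SA = [12, 11, 10, 2, 3, 4, 5, 8, 15, 1, 14, 6, 9, 7, 0, 13]
i: (SA[i-1],SA[i]) lcp shared
  1: (12,11) 0 ''
  2: (11,10) 1 'b'
  3: (10,2) 2 'bb'
  4: (2,3) 3 'bbb'
  5: (3,4) 2 'bb'
  6: (4,5) 1 'b'
  7: (5,8) 1 'b'
  8: (8,15) 0 ''
  9: (15,1) 1 'c'
  10: (1,14) 1 'c'
  11: (14,6) 1 'c'
  12: (6,9) 0 ''
  13: (9,7) 2 'db'
  14: (7,0) 1 'd'
  15: (0,13) 2 'dc'

[0, 0, 1, 2, 3, 2, 1, 1, 0, 1, 1, 1, 0, 2, 1, 2]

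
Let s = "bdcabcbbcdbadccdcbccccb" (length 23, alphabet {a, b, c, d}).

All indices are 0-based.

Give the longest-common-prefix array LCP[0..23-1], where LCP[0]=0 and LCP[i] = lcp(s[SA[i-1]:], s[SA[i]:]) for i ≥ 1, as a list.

[0, 1, 0, 1, 1, 1, 2, 2, 1, 0, 1, 2, 2, 1, 2, 3, 2, 1, 2, 0, 1, 2, 2]

rank→(start, suffix):
  0 → (3, 'abcbbcdbadccdcbccccb')
  1 → (11, 'adccdcbccccb')
  2 → (22, 'b')
  3 → (10, 'badccdcbccccb')
  4 → (6, 'bbcdbadccdcbccccb')
  5 → (4, 'bcbbcdbadccdcbccccb')
  6 → (17, 'bccccb')
  7 → (7, 'bcdbadccdcbccccb')
  8 → (0, 'bdcabcbbcdbadccdcbccccb')
  9 → (2, 'cabcbbcdbadccdcbccccb')
  10 → (21, 'cb')
  11 → (5, 'cbbcdbadccdcbccccb')
  12 → (16, 'cbccccb')
  13 → (20, 'ccb')
  14 → (19, 'cccb')
  15 → (18, 'ccccb')
  16 → (13, 'ccdcbccccb')
  17 → (8, 'cdbadccdcbccccb')
  18 → (14, 'cdcbccccb')
  19 → (9, 'dbadccdcbccccb')
  20 → (1, 'dcabcbbcdbadccdcbccccb')
  21 → (15, 'dcbccccb')
  22 → (12, 'dccdcbccccb')

SA = [3, 11, 22, 10, 6, 4, 17, 7, 0, 2, 21, 5, 16, 20, 19, 18, 13, 8, 14, 9, 1, 15, 12]
i: (SA[i-1],SA[i]) lcp shared
  1: (3,11) 1 'a'
  2: (11,22) 0 ''
  3: (22,10) 1 'b'
  4: (10,6) 1 'b'
  5: (6,4) 1 'b'
  6: (4,17) 2 'bc'
  7: (17,7) 2 'bc'
  8: (7,0) 1 'b'
  9: (0,2) 0 ''
  10: (2,21) 1 'c'
  11: (21,5) 2 'cb'
  12: (5,16) 2 'cb'
  13: (16,20) 1 'c'
  14: (20,19) 2 'cc'
  15: (19,18) 3 'ccc'
  16: (18,13) 2 'cc'
  17: (13,8) 1 'c'
  18: (8,14) 2 'cd'
  19: (14,9) 0 ''
  20: (9,1) 1 'd'
  21: (1,15) 2 'dc'
  22: (15,12) 2 'dc'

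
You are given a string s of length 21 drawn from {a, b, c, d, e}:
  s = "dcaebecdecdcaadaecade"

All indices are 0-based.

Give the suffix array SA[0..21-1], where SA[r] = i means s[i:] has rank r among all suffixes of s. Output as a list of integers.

[12, 13, 18, 2, 15, 4, 11, 17, 1, 9, 6, 14, 10, 0, 19, 7, 20, 3, 16, 8, 5]

rank→(start, suffix):
  0 → (12, 'aadaecade')
  1 → (13, 'adaecade')
  2 → (18, 'ade')
  3 → (2, 'aebecdecdcaadaecade')
  4 → (15, 'aecade')
  5 → (4, 'becdecdcaadaecade')
  6 → (11, 'caadaecade')
  7 → (17, 'cade')
  8 → (1, 'caebecdecdcaadaecade')
  9 → (9, 'cdcaadaecade')
  10 → (6, 'cdecdcaadaecade')
  11 → (14, 'daecade')
  12 → (10, 'dcaadaecade')
  13 → (0, 'dcaebecdecdcaadaecade')
  14 → (19, 'de')
  15 → (7, 'decdcaadaecade')
  16 → (20, 'e')
  17 → (3, 'ebecdecdcaadaecade')
  18 → (16, 'ecade')
  19 → (8, 'ecdcaadaecade')
  20 → (5, 'ecdecdcaadaecade')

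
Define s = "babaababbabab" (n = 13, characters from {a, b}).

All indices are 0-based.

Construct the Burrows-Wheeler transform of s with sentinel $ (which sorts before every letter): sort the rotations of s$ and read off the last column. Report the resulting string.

bbbbbabaaa$baa

rank  rotation        last
    0  $babaababbabab  b
    1  aababbabab$bab  b
    2  ab$babaababbab  b
    3  abaababbabab$b  b
    4  abab$babaababb  b
    5  ababbabab$baba  a
    6  abbabab$babaab  b
    7  b$babaababbaba  a
    8  baababbabab$ba  a
    9  bab$babaababba  a
   10  babaababbabab$  $
   11  babab$babaabab  b
   12  babbabab$babaa  a
   13  bbabab$babaaba  a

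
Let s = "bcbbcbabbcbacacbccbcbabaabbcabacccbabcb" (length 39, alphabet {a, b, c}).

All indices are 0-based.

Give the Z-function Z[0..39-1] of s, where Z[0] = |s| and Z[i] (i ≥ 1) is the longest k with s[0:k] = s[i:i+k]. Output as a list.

[39, 0, 1, 3, 0, 1, 0, 1, 3, 0, 1, 0, 0, 0, 0, 2, 0, 0, 3, 0, 1, 0, 1, 0, 0, 1, 2, 0, 0, 1, 0, 0, 0, 0, 1, 0, 3, 0, 1]

Z[0]=39
i=1: outside box; Z[1]=0
i=2: outside box; Z[2]=1 extend→box=[2,3)
i=3: outside box; Z[3]=3 extend→box=[3,6)
i=4: min(r-i=2, Z[1]=0)=0; Z[4]=0
i=5: min(r-i=1, Z[2]=1)=1; Z[5]=1
i=6: outside box; Z[6]=0
i=7: outside box; Z[7]=1 extend→box=[7,8)
i=8: outside box; Z[8]=3 extend→box=[8,11)
i=9: min(r-i=2, Z[1]=0)=0; Z[9]=0
i=10: min(r-i=1, Z[2]=1)=1; Z[10]=1
i=11: outside box; Z[11]=0
i=12: outside box; Z[12]=0
i=13: outside box; Z[13]=0
i=14: outside box; Z[14]=0
i=15: outside box; Z[15]=2 extend→box=[15,17)
i=16: min(r-i=1, Z[1]=0)=0; Z[16]=0
i=17: outside box; Z[17]=0
i=18: outside box; Z[18]=3 extend→box=[18,21)
i=19: min(r-i=2, Z[1]=0)=0; Z[19]=0
i=20: min(r-i=1, Z[2]=1)=1; Z[20]=1
i=21: outside box; Z[21]=0
i=22: outside box; Z[22]=1 extend→box=[22,23)
i=23: outside box; Z[23]=0
i=24: outside box; Z[24]=0
i=25: outside box; Z[25]=1 extend→box=[25,26)
i=26: outside box; Z[26]=2 extend→box=[26,28)
i=27: min(r-i=1, Z[1]=0)=0; Z[27]=0
i=28: outside box; Z[28]=0
i=29: outside box; Z[29]=1 extend→box=[29,30)
i=30: outside box; Z[30]=0
i=31: outside box; Z[31]=0
i=32: outside box; Z[32]=0
i=33: outside box; Z[33]=0
i=34: outside box; Z[34]=1 extend→box=[34,35)
i=35: outside box; Z[35]=0
i=36: outside box; Z[36]=3 extend→box=[36,39)
i=37: min(r-i=2, Z[1]=0)=0; Z[37]=0
i=38: min(r-i=1, Z[2]=1)=1; Z[38]=1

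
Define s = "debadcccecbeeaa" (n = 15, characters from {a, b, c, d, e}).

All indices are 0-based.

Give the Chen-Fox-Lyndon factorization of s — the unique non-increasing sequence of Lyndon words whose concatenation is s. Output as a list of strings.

emit factor 1: 'de' (i=0, period=2)
emit factor 2: 'b' (i=2, period=1)
emit factor 3: 'adcccecbee' (i=3, period=10)
emit factor 4: 'a' (i=13, period=1)
emit factor 5: 'a' (i=14, period=1)

["de", "b", "adcccecbee", "a", "a"]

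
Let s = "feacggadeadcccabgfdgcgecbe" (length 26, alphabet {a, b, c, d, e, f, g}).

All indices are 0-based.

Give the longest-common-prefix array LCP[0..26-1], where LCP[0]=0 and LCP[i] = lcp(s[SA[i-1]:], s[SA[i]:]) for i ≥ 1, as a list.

[0, 1, 1, 2, 0, 1, 0, 1, 1, 2, 1, 2, 0, 1, 1, 0, 1, 2, 1, 0, 1, 0, 1, 1, 1, 1]

rank→(start, suffix):
  0 → (14, 'abgfdgcgecbe')
  1 → (2, 'acggadeadcccabgfdgcgecbe')
  2 → (9, 'adcccabgfdgcgecbe')
  3 → (6, 'adeadcccabgfdgcgecbe')
  4 → (24, 'be')
  5 → (15, 'bgfdgcgecbe')
  6 → (13, 'cabgfdgcgecbe')
  7 → (23, 'cbe')
  8 → (12, 'ccabgfdgcgecbe')
  9 → (11, 'cccabgfdgcgecbe')
  10 → (20, 'cgecbe')
  11 → (3, 'cggadeadcccabgfdgcgecbe')
  12 → (10, 'dcccabgfdgcgecbe')
  13 → (7, 'deadcccabgfdgcgecbe')
  14 → (18, 'dgcgecbe')
  15 → (25, 'e')
  16 → (1, 'eacggadeadcccabgfdgcgecbe')
  17 → (8, 'eadcccabgfdgcgecbe')
  18 → (22, 'ecbe')
  19 → (17, 'fdgcgecbe')
  20 → (0, 'feacggadeadcccabgfdgcgecbe')
  21 → (5, 'gadeadcccabgfdgcgecbe')
  22 → (19, 'gcgecbe')
  23 → (21, 'gecbe')
  24 → (16, 'gfdgcgecbe')
  25 → (4, 'ggadeadcccabgfdgcgecbe')

SA = [14, 2, 9, 6, 24, 15, 13, 23, 12, 11, 20, 3, 10, 7, 18, 25, 1, 8, 22, 17, 0, 5, 19, 21, 16, 4]
i: (SA[i-1],SA[i]) lcp shared
  1: (14,2) 1 'a'
  2: (2,9) 1 'a'
  3: (9,6) 2 'ad'
  4: (6,24) 0 ''
  5: (24,15) 1 'b'
  6: (15,13) 0 ''
  7: (13,23) 1 'c'
  8: (23,12) 1 'c'
  9: (12,11) 2 'cc'
  10: (11,20) 1 'c'
  11: (20,3) 2 'cg'
  12: (3,10) 0 ''
  13: (10,7) 1 'd'
  14: (7,18) 1 'd'
  15: (18,25) 0 ''
  16: (25,1) 1 'e'
  17: (1,8) 2 'ea'
  18: (8,22) 1 'e'
  19: (22,17) 0 ''
  20: (17,0) 1 'f'
  21: (0,5) 0 ''
  22: (5,19) 1 'g'
  23: (19,21) 1 'g'
  24: (21,16) 1 'g'
  25: (16,4) 1 'g'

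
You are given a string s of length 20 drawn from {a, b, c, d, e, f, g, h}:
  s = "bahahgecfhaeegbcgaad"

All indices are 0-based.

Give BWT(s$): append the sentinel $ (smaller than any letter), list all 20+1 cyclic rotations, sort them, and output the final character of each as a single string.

rank  rotation               last
    0  $bahahgecfhaeegbcgaad  d
    1  aad$bahahgecfhaeegbcg  g
    2  ad$bahahgecfhaeegbcga  a
    3  aeegbcgaad$bahahgecfh  h
    4  ahahgecfhaeegbcgaad$b  b
    5  ahgecfhaeegbcgaad$bah  h
    6  bahahgecfhaeegbcgaad$  $
    7  bcgaad$bahahgecfhaeeg  g
    8  cfhaeegbcgaad$bahahge  e
    9  cgaad$bahahgecfhaeegb  b
   10  d$bahahgecfhaeegbcgaa  a
   11  ecfhaeegbcgaad$bahahg  g
   12  eegbcgaad$bahahgecfha  a
   13  egbcgaad$bahahgecfhae  e
   14  fhaeegbcgaad$bahahgec  c
   15  gaad$bahahgecfhaeegbc  c
   16  gbcgaad$bahahgecfhaee  e
   17  gecfhaeegbcgaad$bahah  h
   18  haeegbcgaad$bahahgecf  f
   19  hahgecfhaeegbcgaad$ba  a
   20  hgecfhaeegbcgaad$baha  a

dgahbh$gebagaeccehfaa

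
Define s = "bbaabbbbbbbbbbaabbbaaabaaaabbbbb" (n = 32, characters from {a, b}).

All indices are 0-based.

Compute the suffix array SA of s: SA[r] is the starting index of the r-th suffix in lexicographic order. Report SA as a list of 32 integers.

rank | idx | suffix
   0 |  23 | aaaabbbbb
   1 |  19 | aaabaaaabbbbb
   2 |  24 | aaabbbbb
   3 |  20 | aabaaaabbbbb
   4 |  14 | aabbbaaabaaaabbbbb
   5 |  25 | aabbbbb
   6 |   2 | aabbbbbbbbbbaabbbaaabaaaabbbbb
   7 |  21 | abaaaabbbbb
   8 |  15 | abbbaaabaaaabbbbb
   9 |  26 | abbbbb
  10 |   3 | abbbbbbbbbbaabbbaaabaaaabbbbb
  11 |  31 | b
  12 |  22 | baaaabbbbb
  13 |  18 | baaabaaaabbbbb
  14 |  13 | baabbbaaabaaaabbbbb
  15 |   1 | baabbbbbbbbbbaabbbaaabaaaabbbbb
  16 |  30 | bb
  17 |  17 | bbaaabaaaabbbbb
  18 |  12 | bbaabbbaaabaaaabbbbb
  19 |   0 | bbaabbbbbbbbbbaabbbaaabaaaabbbbb
  20 |  29 | bbb
  21 |  16 | bbbaaabaaaabbbbb
  22 |  11 | bbbaabbbaaabaaaabbbbb
  23 |  28 | bbbb
  24 |  10 | bbbbaabbbaaabaaaabbbbb
  25 |  27 | bbbbb
  26 |   9 | bbbbbaabbbaaabaaaabbbbb
  27 |   8 | bbbbbbaabbbaaabaaaabbbbb
  28 |   7 | bbbbbbbaabbbaaabaaaabbbbb
  29 |   6 | bbbbbbbbaabbbaaabaaaabbbbb
  30 |   5 | bbbbbbbbbaabbbaaabaaaabbbbb
  31 |   4 | bbbbbbbbbbaabbbaaabaaaabbbbb

[23, 19, 24, 20, 14, 25, 2, 21, 15, 26, 3, 31, 22, 18, 13, 1, 30, 17, 12, 0, 29, 16, 11, 28, 10, 27, 9, 8, 7, 6, 5, 4]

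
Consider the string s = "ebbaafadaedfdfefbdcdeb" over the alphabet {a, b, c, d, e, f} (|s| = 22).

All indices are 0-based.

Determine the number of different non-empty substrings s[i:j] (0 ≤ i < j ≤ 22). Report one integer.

rank→(start, suffix):
  0 → (3, 'aafadaedfdfefbdcdeb')
  1 → (6, 'adaedfdfefbdcdeb')
  2 → (8, 'aedfdfefbdcdeb')
  3 → (4, 'afadaedfdfefbdcdeb')
  4 → (21, 'b')
  5 → (2, 'baafadaedfdfefbdcdeb')
  6 → (1, 'bbaafadaedfdfefbdcdeb')
  7 → (16, 'bdcdeb')
  8 → (18, 'cdeb')
  9 → (7, 'daedfdfefbdcdeb')
  10 → (17, 'dcdeb')
  11 → (19, 'deb')
  12 → (10, 'dfdfefbdcdeb')
  13 → (12, 'dfefbdcdeb')
  14 → (20, 'eb')
  15 → (0, 'ebbaafadaedfdfefbdcdeb')
  16 → (9, 'edfdfefbdcdeb')
  17 → (14, 'efbdcdeb')
  18 → (5, 'fadaedfdfefbdcdeb')
  19 → (15, 'fbdcdeb')
  20 → (11, 'fdfefbdcdeb')
  21 → (13, 'fefbdcdeb')

SA = [3, 6, 8, 4, 21, 2, 1, 16, 18, 7, 17, 19, 10, 12, 20, 0, 9, 14, 5, 15, 11, 13]
[i] adj suffixes → lcp
  [1] 3/6 → 1 ('a')
  [2] 6/8 → 1 ('a')
  [3] 8/4 → 1 ('a')
  [4] 4/21 → 0 ('')
  [5] 21/2 → 1 ('b')
  [6] 2/1 → 1 ('b')
  [7] 1/16 → 1 ('b')
  [8] 16/18 → 0 ('')
  [9] 18/7 → 0 ('')
  [10] 7/17 → 1 ('d')
  [11] 17/19 → 1 ('d')
  [12] 19/10 → 1 ('d')
  [13] 10/12 → 2 ('df')
  [14] 12/20 → 0 ('')
  [15] 20/0 → 2 ('eb')
  [16] 0/9 → 1 ('e')
  [17] 9/14 → 1 ('e')
  [18] 14/5 → 0 ('')
  [19] 5/15 → 1 ('f')
  [20] 15/11 → 1 ('f')
  [21] 11/13 → 1 ('f')

n(n+1)/2 = 22·23/2 = 253
Σ LCP = 0 + 1 + 1 + 1 + 0 + 1 + 1 + 1 + 0 + 0 + 1 + 1 + 1 + 2 + 0 + 2 + 1 + 1 + 0 + 1 + 1 + 1 = 18
distinct = 253 − 18 = 235

235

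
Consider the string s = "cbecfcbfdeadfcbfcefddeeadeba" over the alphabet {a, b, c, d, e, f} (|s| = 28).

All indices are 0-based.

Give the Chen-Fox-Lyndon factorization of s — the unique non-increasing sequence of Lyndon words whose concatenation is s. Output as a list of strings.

["c", "becfcbfde", "adfcbfcefddee", "adeb", "a"]

emit factor 1: 'c' (i=0, period=1)
emit factor 2: 'becfcbfde' (i=1, period=9)
emit factor 3: 'adfcbfcefddee' (i=10, period=13)
emit factor 4: 'adeb' (i=23, period=4)
emit factor 5: 'a' (i=27, period=1)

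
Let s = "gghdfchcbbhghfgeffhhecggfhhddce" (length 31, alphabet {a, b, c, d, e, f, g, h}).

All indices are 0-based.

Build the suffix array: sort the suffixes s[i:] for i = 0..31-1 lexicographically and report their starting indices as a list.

rank→(start, suffix):
  0 → (8, 'bbhghfgeffhhecggfhhddce')
  1 → (9, 'bhghfgeffhhecggfhhddce')
  2 → (7, 'cbbhghfgeffhhecggfhhddce')
  3 → (29, 'ce')
  4 → (21, 'cggfhhddce')
  5 → (5, 'chcbbhghfgeffhhecggfhhddce')
  6 → (28, 'dce')
  7 → (27, 'ddce')
  8 → (3, 'dfchcbbhghfgeffhhecggfhhddce')
  9 → (30, 'e')
  10 → (20, 'ecggfhhddce')
  11 → (15, 'effhhecggfhhddce')
  12 → (4, 'fchcbbhghfgeffhhecggfhhddce')
  13 → (16, 'ffhhecggfhhddce')
  14 → (13, 'fgeffhhecggfhhddce')
  15 → (24, 'fhhddce')
  16 → (17, 'fhhecggfhhddce')
  17 → (14, 'geffhhecggfhhddce')
  18 → (23, 'gfhhddce')
  19 → (22, 'ggfhhddce')
  20 → (0, 'gghdfchcbbhghfgeffhhecggfhhddce')
  21 → (1, 'ghdfchcbbhghfgeffhhecggfhhddce')
  22 → (11, 'ghfgeffhhecggfhhddce')
  23 → (6, 'hcbbhghfgeffhhecggfhhddce')
  24 → (26, 'hddce')
  25 → (2, 'hdfchcbbhghfgeffhhecggfhhddce')
  26 → (19, 'hecggfhhddce')
  27 → (12, 'hfgeffhhecggfhhddce')
  28 → (10, 'hghfgeffhhecggfhhddce')
  29 → (25, 'hhddce')
  30 → (18, 'hhecggfhhddce')

[8, 9, 7, 29, 21, 5, 28, 27, 3, 30, 20, 15, 4, 16, 13, 24, 17, 14, 23, 22, 0, 1, 11, 6, 26, 2, 19, 12, 10, 25, 18]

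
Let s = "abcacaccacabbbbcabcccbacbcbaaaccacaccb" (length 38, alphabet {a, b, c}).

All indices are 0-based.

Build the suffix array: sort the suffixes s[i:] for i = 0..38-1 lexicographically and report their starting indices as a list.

[27, 28, 10, 0, 16, 8, 3, 32, 22, 5, 29, 34, 37, 26, 21, 11, 12, 13, 14, 1, 24, 17, 9, 15, 7, 2, 31, 4, 33, 36, 25, 20, 23, 6, 30, 35, 19, 18]

sorted suffixes:
  #0 SA[0]=27  'aaaccacaccb'
  #1 SA[1]=28  'aaccacaccb'
  #2 SA[2]=10  'abbbbcabcccbacbcbaaaccacaccb'
  #3 SA[3]=0  'abcacaccacabbbbcabcccbacbcbaaaccacaccb'
  #4 SA[4]=16  'abcccbacbcbaaaccacaccb'
  #5 SA[5]=8  'acabbbbcabcccbacbcbaaaccacaccb'
  #6 SA[6]=3  'acaccacabbbbcabcccbacbcbaaaccacaccb'
  #7 SA[7]=32  'acaccb'
  #8 SA[8]=22  'acbcbaaaccacaccb'
  #9 SA[9]=5  'accacabbbbcabcccbacbcbaaaccacaccb'
  #10 SA[10]=29  'accacaccb'
  #11 SA[11]=34  'accb'
  #12 SA[12]=37  'b'
  #13 SA[13]=26  'baaaccacaccb'
  #14 SA[14]=21  'bacbcbaaaccacaccb'
  #15 SA[15]=11  'bbbbcabcccbacbcbaaaccacaccb'
  #16 SA[16]=12  'bbbcabcccbacbcbaaaccacaccb'
  #17 SA[17]=13  'bbcabcccbacbcbaaaccacaccb'
  #18 SA[18]=14  'bcabcccbacbcbaaaccacaccb'
  #19 SA[19]=1  'bcacaccacabbbbcabcccbacbcbaaaccacaccb'
  #20 SA[20]=24  'bcbaaaccacaccb'
  #21 SA[21]=17  'bcccbacbcbaaaccacaccb'
  #22 SA[22]=9  'cabbbbcabcccbacbcbaaaccacaccb'
  #23 SA[23]=15  'cabcccbacbcbaaaccacaccb'
  #24 SA[24]=7  'cacabbbbcabcccbacbcbaaaccacaccb'
  #25 SA[25]=2  'cacaccacabbbbcabcccbacbcbaaaccacaccb'
  #26 SA[26]=31  'cacaccb'
  #27 SA[27]=4  'caccacabbbbcabcccbacbcbaaaccacaccb'
  #28 SA[28]=33  'caccb'
  #29 SA[29]=36  'cb'
  #30 SA[30]=25  'cbaaaccacaccb'
  #31 SA[31]=20  'cbacbcbaaaccacaccb'
  #32 SA[32]=23  'cbcbaaaccacaccb'
  #33 SA[33]=6  'ccacabbbbcabcccbacbcbaaaccacaccb'
  #34 SA[34]=30  'ccacaccb'
  #35 SA[35]=35  'ccb'
  #36 SA[36]=19  'ccbacbcbaaaccacaccb'
  #37 SA[37]=18  'cccbacbcbaaaccacaccb'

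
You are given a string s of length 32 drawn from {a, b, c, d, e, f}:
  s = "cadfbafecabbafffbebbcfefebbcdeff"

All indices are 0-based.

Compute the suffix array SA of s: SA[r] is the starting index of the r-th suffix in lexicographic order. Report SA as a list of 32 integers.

[9, 1, 5, 12, 4, 11, 10, 25, 18, 26, 19, 16, 8, 0, 27, 20, 28, 2, 24, 17, 7, 22, 29, 31, 3, 15, 23, 6, 21, 30, 14, 13]

rank | idx | suffix
   0 |   9 | abbafffbebbcfefebbcdeff
   1 |   1 | adfbafecabbafffbebbcfefebbcdeff
   2 |   5 | afecabbafffbebbcfefebbcdeff
   3 |  12 | afffbebbcfefebbcdeff
   4 |   4 | bafecabbafffbebbcfefebbcdeff
   5 |  11 | bafffbebbcfefebbcdeff
   6 |  10 | bbafffbebbcfefebbcdeff
   7 |  25 | bbcdeff
   8 |  18 | bbcfefebbcdeff
   9 |  26 | bcdeff
  10 |  19 | bcfefebbcdeff
  11 |  16 | bebbcfefebbcdeff
  12 |   8 | cabbafffbebbcfefebbcdeff
  13 |   0 | cadfbafecabbafffbebbcfefebbcdeff
  14 |  27 | cdeff
  15 |  20 | cfefebbcdeff
  16 |  28 | deff
  17 |   2 | dfbafecabbafffbebbcfefebbcdeff
  18 |  24 | ebbcdeff
  19 |  17 | ebbcfefebbcdeff
  20 |   7 | ecabbafffbebbcfefebbcdeff
  21 |  22 | efebbcdeff
  22 |  29 | eff
  23 |  31 | f
  24 |   3 | fbafecabbafffbebbcfefebbcdeff
  25 |  15 | fbebbcfefebbcdeff
  26 |  23 | febbcdeff
  27 |   6 | fecabbafffbebbcfefebbcdeff
  28 |  21 | fefebbcdeff
  29 |  30 | ff
  30 |  14 | ffbebbcfefebbcdeff
  31 |  13 | fffbebbcfefebbcdeff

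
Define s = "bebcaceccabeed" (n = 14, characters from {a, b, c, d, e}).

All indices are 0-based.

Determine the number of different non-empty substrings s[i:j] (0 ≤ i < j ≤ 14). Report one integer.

94

rank | idx | suffix
   0 |   9 | abeed
   1 |   4 | aceccabeed
   2 |   2 | bcaceccabeed
   3 |   0 | bebcaceccabeed
   4 |  10 | beed
   5 |   8 | cabeed
   6 |   3 | caceccabeed
   7 |   7 | ccabeed
   8 |   5 | ceccabeed
   9 |  13 | d
  10 |   1 | ebcaceccabeed
  11 |   6 | eccabeed
  12 |  12 | ed
  13 |  11 | eed

SA = [9, 4, 2, 0, 10, 8, 3, 7, 5, 13, 1, 6, 12, 11]
[i] adj suffixes → lcp
  [1] 9/4 → 1 ('a')
  [2] 4/2 → 0 ('')
  [3] 2/0 → 1 ('b')
  [4] 0/10 → 2 ('be')
  [5] 10/8 → 0 ('')
  [6] 8/3 → 2 ('ca')
  [7] 3/7 → 1 ('c')
  [8] 7/5 → 1 ('c')
  [9] 5/13 → 0 ('')
  [10] 13/1 → 0 ('')
  [11] 1/6 → 1 ('e')
  [12] 6/12 → 1 ('e')
  [13] 12/11 → 1 ('e')

n(n+1)/2 = 14·15/2 = 105
Σ LCP = 0 + 1 + 0 + 1 + 2 + 0 + 2 + 1 + 1 + 0 + 0 + 1 + 1 + 1 = 11
distinct = 105 − 11 = 94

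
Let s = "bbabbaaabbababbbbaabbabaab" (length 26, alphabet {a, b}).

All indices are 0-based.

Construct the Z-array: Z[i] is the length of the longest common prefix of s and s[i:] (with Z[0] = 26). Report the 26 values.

[26, 1, 0, 3, 1, 0, 0, 0, 4, 1, 0, 1, 0, 2, 2, 3, 1, 0, 0, 4, 1, 0, 1, 0, 0, 1]

Z[0]=26
i=1: i≥r, start 0; Z[1]=1 grow→box=[1,2)
i=2: i≥r, start 0; Z[2]=0
i=3: i≥r, start 0; Z[3]=3 grow→box=[3,6)
i=4: min(r-i=2, Z[1]=1)=1; Z[4]=1
i=5: min(r-i=1, Z[2]=0)=0; Z[5]=0
i=6: i≥r, start 0; Z[6]=0
i=7: i≥r, start 0; Z[7]=0
i=8: i≥r, start 0; Z[8]=4 grow→box=[8,12)
i=9: min(r-i=3, Z[1]=1)=1; Z[9]=1
i=10: min(r-i=2, Z[2]=0)=0; Z[10]=0
i=11: min(r-i=1, Z[3]=3)=1; Z[11]=1
i=12: i≥r, start 0; Z[12]=0
i=13: i≥r, start 0; Z[13]=2 grow→box=[13,15)
i=14: min(r-i=1, Z[1]=1)=1; Z[14]=2 grow→box=[14,16)
i=15: min(r-i=1, Z[1]=1)=1; Z[15]=3 grow→box=[15,18)
i=16: min(r-i=2, Z[1]=1)=1; Z[16]=1
i=17: min(r-i=1, Z[2]=0)=0; Z[17]=0
i=18: i≥r, start 0; Z[18]=0
i=19: i≥r, start 0; Z[19]=4 grow→box=[19,23)
i=20: min(r-i=3, Z[1]=1)=1; Z[20]=1
i=21: min(r-i=2, Z[2]=0)=0; Z[21]=0
i=22: min(r-i=1, Z[3]=3)=1; Z[22]=1
i=23: i≥r, start 0; Z[23]=0
i=24: i≥r, start 0; Z[24]=0
i=25: i≥r, start 0; Z[25]=1 grow→box=[25,26)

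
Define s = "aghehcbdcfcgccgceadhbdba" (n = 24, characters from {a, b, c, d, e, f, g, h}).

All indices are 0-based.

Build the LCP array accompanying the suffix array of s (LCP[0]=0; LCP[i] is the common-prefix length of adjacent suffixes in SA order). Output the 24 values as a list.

[0, 1, 1, 0, 1, 2, 0, 1, 1, 1, 1, 3, 0, 1, 1, 0, 1, 0, 0, 2, 1, 0, 1, 1]

sorted suffixes:
  #0 SA[0]=23  'a'
  #1 SA[1]=17  'adhbdba'
  #2 SA[2]=0  'aghehcbdcfcgccgceadhbdba'
  #3 SA[3]=22  'ba'
  #4 SA[4]=20  'bdba'
  #5 SA[5]=6  'bdcfcgccgceadhbdba'
  #6 SA[6]=5  'cbdcfcgccgceadhbdba'
  #7 SA[7]=12  'ccgceadhbdba'
  #8 SA[8]=15  'ceadhbdba'
  #9 SA[9]=8  'cfcgccgceadhbdba'
  #10 SA[10]=10  'cgccgceadhbdba'
  #11 SA[11]=13  'cgceadhbdba'
  #12 SA[12]=21  'dba'
  #13 SA[13]=7  'dcfcgccgceadhbdba'
  #14 SA[14]=18  'dhbdba'
  #15 SA[15]=16  'eadhbdba'
  #16 SA[16]=3  'ehcbdcfcgccgceadhbdba'
  #17 SA[17]=9  'fcgccgceadhbdba'
  #18 SA[18]=11  'gccgceadhbdba'
  #19 SA[19]=14  'gceadhbdba'
  #20 SA[20]=1  'ghehcbdcfcgccgceadhbdba'
  #21 SA[21]=19  'hbdba'
  #22 SA[22]=4  'hcbdcfcgccgceadhbdba'
  #23 SA[23]=2  'hehcbdcfcgccgceadhbdba'

SA = [23, 17, 0, 22, 20, 6, 5, 12, 15, 8, 10, 13, 21, 7, 18, 16, 3, 9, 11, 14, 1, 19, 4, 2]
rank  pair      lcp
   1  s[23:],s[17:]  1  'a'
   2  s[17:],s[0:]  1  'a'
   3  s[0:],s[22:]  0  ''
   4  s[22:],s[20:]  1  'b'
   5  s[20:],s[6:]  2  'bd'
   6  s[6:],s[5:]  0  ''
   7  s[5:],s[12:]  1  'c'
   8  s[12:],s[15:]  1  'c'
   9  s[15:],s[8:]  1  'c'
  10  s[8:],s[10:]  1  'c'
  11  s[10:],s[13:]  3  'cgc'
  12  s[13:],s[21:]  0  ''
  13  s[21:],s[7:]  1  'd'
  14  s[7:],s[18:]  1  'd'
  15  s[18:],s[16:]  0  ''
  16  s[16:],s[3:]  1  'e'
  17  s[3:],s[9:]  0  ''
  18  s[9:],s[11:]  0  ''
  19  s[11:],s[14:]  2  'gc'
  20  s[14:],s[1:]  1  'g'
  21  s[1:],s[19:]  0  ''
  22  s[19:],s[4:]  1  'h'
  23  s[4:],s[2:]  1  'h'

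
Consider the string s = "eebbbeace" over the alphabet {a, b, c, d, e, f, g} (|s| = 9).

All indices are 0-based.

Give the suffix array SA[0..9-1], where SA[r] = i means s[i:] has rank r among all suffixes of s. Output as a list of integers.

sorted suffixes:
  #0 SA[0]=6  'ace'
  #1 SA[1]=2  'bbbeace'
  #2 SA[2]=3  'bbeace'
  #3 SA[3]=4  'beace'
  #4 SA[4]=7  'ce'
  #5 SA[5]=8  'e'
  #6 SA[6]=5  'eace'
  #7 SA[7]=1  'ebbbeace'
  #8 SA[8]=0  'eebbbeace'

[6, 2, 3, 4, 7, 8, 5, 1, 0]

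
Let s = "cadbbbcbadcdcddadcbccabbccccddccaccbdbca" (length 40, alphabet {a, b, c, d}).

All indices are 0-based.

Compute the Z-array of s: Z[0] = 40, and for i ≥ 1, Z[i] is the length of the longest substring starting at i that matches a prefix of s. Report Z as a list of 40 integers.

[40, 0, 0, 0, 0, 0, 1, 0, 0, 0, 1, 0, 1, 0, 0, 0, 0, 1, 0, 1, 2, 0, 0, 0, 1, 1, 1, 1, 0, 0, 1, 2, 0, 1, 1, 0, 0, 0, 2, 0]

Z[0]=40
i=1: outside box; Z[1]=0
i=2: outside box; Z[2]=0
i=3: outside box; Z[3]=0
i=4: outside box; Z[4]=0
i=5: outside box; Z[5]=0
i=6: outside box; Z[6]=1 extend→box=[6,7)
i=7: outside box; Z[7]=0
i=8: outside box; Z[8]=0
i=9: outside box; Z[9]=0
i=10: outside box; Z[10]=1 extend→box=[10,11)
i=11: outside box; Z[11]=0
i=12: outside box; Z[12]=1 extend→box=[12,13)
i=13: outside box; Z[13]=0
i=14: outside box; Z[14]=0
i=15: outside box; Z[15]=0
i=16: outside box; Z[16]=0
i=17: outside box; Z[17]=1 extend→box=[17,18)
i=18: outside box; Z[18]=0
i=19: outside box; Z[19]=1 extend→box=[19,20)
i=20: outside box; Z[20]=2 extend→box=[20,22)
i=21: min(r-i=1, Z[1]=0)=0; Z[21]=0
i=22: outside box; Z[22]=0
i=23: outside box; Z[23]=0
i=24: outside box; Z[24]=1 extend→box=[24,25)
i=25: outside box; Z[25]=1 extend→box=[25,26)
i=26: outside box; Z[26]=1 extend→box=[26,27)
i=27: outside box; Z[27]=1 extend→box=[27,28)
i=28: outside box; Z[28]=0
i=29: outside box; Z[29]=0
i=30: outside box; Z[30]=1 extend→box=[30,31)
i=31: outside box; Z[31]=2 extend→box=[31,33)
i=32: min(r-i=1, Z[1]=0)=0; Z[32]=0
i=33: outside box; Z[33]=1 extend→box=[33,34)
i=34: outside box; Z[34]=1 extend→box=[34,35)
i=35: outside box; Z[35]=0
i=36: outside box; Z[36]=0
i=37: outside box; Z[37]=0
i=38: outside box; Z[38]=2 extend→box=[38,40)
i=39: min(r-i=1, Z[1]=0)=0; Z[39]=0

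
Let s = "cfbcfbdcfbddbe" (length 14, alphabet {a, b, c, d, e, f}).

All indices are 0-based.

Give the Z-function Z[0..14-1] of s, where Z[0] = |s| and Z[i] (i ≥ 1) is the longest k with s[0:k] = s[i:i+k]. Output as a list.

Z[0]=14
i=1: i≥r, start 0; Z[1]=0
i=2: i≥r, start 0; Z[2]=0
i=3: i≥r, start 0; Z[3]=3 grow→box=[3,6)
i=4: min(r-i=2, Z[1]=0)=0; Z[4]=0
i=5: min(r-i=1, Z[2]=0)=0; Z[5]=0
i=6: i≥r, start 0; Z[6]=0
i=7: i≥r, start 0; Z[7]=3 grow→box=[7,10)
i=8: min(r-i=2, Z[1]=0)=0; Z[8]=0
i=9: min(r-i=1, Z[2]=0)=0; Z[9]=0
i=10: i≥r, start 0; Z[10]=0
i=11: i≥r, start 0; Z[11]=0
i=12: i≥r, start 0; Z[12]=0
i=13: i≥r, start 0; Z[13]=0

[14, 0, 0, 3, 0, 0, 0, 3, 0, 0, 0, 0, 0, 0]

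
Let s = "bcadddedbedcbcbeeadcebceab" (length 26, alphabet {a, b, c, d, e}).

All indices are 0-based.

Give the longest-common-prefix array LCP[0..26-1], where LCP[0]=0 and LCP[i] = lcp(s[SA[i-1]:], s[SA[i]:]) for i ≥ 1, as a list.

rank | idx | suffix
   0 |  24 | ab
   1 |  17 | adcebceab
   2 |   2 | adddedbedcbcbeeadcebceab
   3 |  25 | b
   4 |   0 | bcadddedbedcbcbeeadcebceab
   5 |  12 | bcbeeadcebceab
   6 |  21 | bceab
   7 |   8 | bedcbcbeeadcebceab
   8 |  14 | beeadcebceab
   9 |   1 | cadddedbedcbcbeeadcebceab
  10 |  11 | cbcbeeadcebceab
  11 |  13 | cbeeadcebceab
  12 |  22 | ceab
  13 |  19 | cebceab
  14 |   7 | dbedcbcbeeadcebceab
  15 |  10 | dcbcbeeadcebceab
  16 |  18 | dcebceab
  17 |   3 | dddedbedcbcbeeadcebceab
  18 |   4 | ddedbedcbcbeeadcebceab
  19 |   5 | dedbedcbcbeeadcebceab
  20 |  23 | eab
  21 |  16 | eadcebceab
  22 |  20 | ebceab
  23 |   6 | edbedcbcbeeadcebceab
  24 |   9 | edcbcbeeadcebceab
  25 |  15 | eeadcebceab

SA = [24, 17, 2, 25, 0, 12, 21, 8, 14, 1, 11, 13, 22, 19, 7, 10, 18, 3, 4, 5, 23, 16, 20, 6, 9, 15]
rank  pair      lcp
   1  s[24:],s[17:]  1  'a'
   2  s[17:],s[2:]  2  'ad'
   3  s[2:],s[25:]  0  ''
   4  s[25:],s[0:]  1  'b'
   5  s[0:],s[12:]  2  'bc'
   6  s[12:],s[21:]  2  'bc'
   7  s[21:],s[8:]  1  'b'
   8  s[8:],s[14:]  2  'be'
   9  s[14:],s[1:]  0  ''
  10  s[1:],s[11:]  1  'c'
  11  s[11:],s[13:]  2  'cb'
  12  s[13:],s[22:]  1  'c'
  13  s[22:],s[19:]  2  'ce'
  14  s[19:],s[7:]  0  ''
  15  s[7:],s[10:]  1  'd'
  16  s[10:],s[18:]  2  'dc'
  17  s[18:],s[3:]  1  'd'
  18  s[3:],s[4:]  2  'dd'
  19  s[4:],s[5:]  1  'd'
  20  s[5:],s[23:]  0  ''
  21  s[23:],s[16:]  2  'ea'
  22  s[16:],s[20:]  1  'e'
  23  s[20:],s[6:]  1  'e'
  24  s[6:],s[9:]  2  'ed'
  25  s[9:],s[15:]  1  'e'

[0, 1, 2, 0, 1, 2, 2, 1, 2, 0, 1, 2, 1, 2, 0, 1, 2, 1, 2, 1, 0, 2, 1, 1, 2, 1]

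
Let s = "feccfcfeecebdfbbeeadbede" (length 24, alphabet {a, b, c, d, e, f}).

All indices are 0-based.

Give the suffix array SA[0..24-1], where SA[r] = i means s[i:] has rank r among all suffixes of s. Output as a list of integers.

[18, 14, 11, 20, 15, 2, 9, 3, 5, 19, 22, 12, 23, 17, 10, 1, 8, 21, 16, 7, 13, 4, 0, 6]

rank | idx | suffix
   0 |  18 | adbede
   1 |  14 | bbeeadbede
   2 |  11 | bdfbbeeadbede
   3 |  20 | bede
   4 |  15 | beeadbede
   5 |   2 | ccfcfeecebdfbbeeadbede
   6 |   9 | cebdfbbeeadbede
   7 |   3 | cfcfeecebdfbbeeadbede
   8 |   5 | cfeecebdfbbeeadbede
   9 |  19 | dbede
  10 |  22 | de
  11 |  12 | dfbbeeadbede
  12 |  23 | e
  13 |  17 | eadbede
  14 |  10 | ebdfbbeeadbede
  15 |   1 | eccfcfeecebdfbbeeadbede
  16 |   8 | ecebdfbbeeadbede
  17 |  21 | ede
  18 |  16 | eeadbede
  19 |   7 | eecebdfbbeeadbede
  20 |  13 | fbbeeadbede
  21 |   4 | fcfeecebdfbbeeadbede
  22 |   0 | feccfcfeecebdfbbeeadbede
  23 |   6 | feecebdfbbeeadbede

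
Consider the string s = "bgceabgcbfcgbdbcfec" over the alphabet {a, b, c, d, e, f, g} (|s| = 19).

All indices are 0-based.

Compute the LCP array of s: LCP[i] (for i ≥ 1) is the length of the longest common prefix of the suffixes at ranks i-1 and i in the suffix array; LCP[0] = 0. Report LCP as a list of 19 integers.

rank | idx | suffix
   0 |   4 | abgcbfcgbdbcfec
   1 |  14 | bcfec
   2 |  12 | bdbcfec
   3 |   8 | bfcgbdbcfec
   4 |   5 | bgcbfcgbdbcfec
   5 |   0 | bgceabgcbfcgbdbcfec
   6 |  18 | c
   7 |   7 | cbfcgbdbcfec
   8 |   2 | ceabgcbfcgbdbcfec
   9 |  15 | cfec
  10 |  10 | cgbdbcfec
  11 |  13 | dbcfec
  12 |   3 | eabgcbfcgbdbcfec
  13 |  17 | ec
  14 |   9 | fcgbdbcfec
  15 |  16 | fec
  16 |  11 | gbdbcfec
  17 |   6 | gcbfcgbdbcfec
  18 |   1 | gceabgcbfcgbdbcfec

SA = [4, 14, 12, 8, 5, 0, 18, 7, 2, 15, 10, 13, 3, 17, 9, 16, 11, 6, 1]
i: (SA[i-1],SA[i]) lcp shared
  1: (4,14) 0 ''
  2: (14,12) 1 'b'
  3: (12,8) 1 'b'
  4: (8,5) 1 'b'
  5: (5,0) 3 'bgc'
  6: (0,18) 0 ''
  7: (18,7) 1 'c'
  8: (7,2) 1 'c'
  9: (2,15) 1 'c'
  10: (15,10) 1 'c'
  11: (10,13) 0 ''
  12: (13,3) 0 ''
  13: (3,17) 1 'e'
  14: (17,9) 0 ''
  15: (9,16) 1 'f'
  16: (16,11) 0 ''
  17: (11,6) 1 'g'
  18: (6,1) 2 'gc'

[0, 0, 1, 1, 1, 3, 0, 1, 1, 1, 1, 0, 0, 1, 0, 1, 0, 1, 2]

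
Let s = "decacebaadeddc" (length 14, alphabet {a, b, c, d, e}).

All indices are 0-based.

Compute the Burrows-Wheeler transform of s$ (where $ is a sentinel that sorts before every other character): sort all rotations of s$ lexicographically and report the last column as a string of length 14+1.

rank  rotation         last
    0  $decacebaadeddc  c
    1  aadeddc$decaceb  b
    2  acebaadeddc$dec  c
    3  adeddc$decaceba  a
    4  baadeddc$decace  e
    5  c$decacebaadedd  d
    6  cacebaadeddc$de  e
    7  cebaadeddc$deca  a
    8  dc$decacebaaded  d
    9  ddc$decacebaade  e
   10  decacebaadeddc$  $
   11  deddc$decacebaa  a
   12  ebaadeddc$decac  c
   13  ecacebaadeddc$d  d
   14  eddc$decacebaad  d

cbcaedeade$acdd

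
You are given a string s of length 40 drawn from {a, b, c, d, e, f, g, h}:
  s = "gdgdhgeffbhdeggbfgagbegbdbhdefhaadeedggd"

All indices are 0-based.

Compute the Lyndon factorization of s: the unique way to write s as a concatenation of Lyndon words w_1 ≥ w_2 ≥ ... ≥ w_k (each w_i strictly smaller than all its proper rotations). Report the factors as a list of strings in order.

["g", "dgdhgeff", "bhdegg", "bfg", "agbegbdbhdefh", "aadeedggd"]

emit factor 1: 'g' (i=0, period=1)
emit factor 2: 'dgdhgeff' (i=1, period=8)
emit factor 3: 'bhdegg' (i=9, period=6)
emit factor 4: 'bfg' (i=15, period=3)
emit factor 5: 'agbegbdbhdefh' (i=18, period=13)
emit factor 6: 'aadeedggd' (i=31, period=9)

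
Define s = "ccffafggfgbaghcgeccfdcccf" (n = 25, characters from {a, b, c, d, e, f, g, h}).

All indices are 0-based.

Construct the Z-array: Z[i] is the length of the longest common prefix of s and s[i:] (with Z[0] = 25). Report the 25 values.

Z[0]=25
i=1: fresh scan; Z[1]=1 grow→box=[1,2)
i=2: fresh scan; Z[2]=0
i=3: fresh scan; Z[3]=0
i=4: fresh scan; Z[4]=0
i=5: fresh scan; Z[5]=0
i=6: fresh scan; Z[6]=0
i=7: fresh scan; Z[7]=0
i=8: fresh scan; Z[8]=0
i=9: fresh scan; Z[9]=0
i=10: fresh scan; Z[10]=0
i=11: fresh scan; Z[11]=0
i=12: fresh scan; Z[12]=0
i=13: fresh scan; Z[13]=0
i=14: fresh scan; Z[14]=1 grow→box=[14,15)
i=15: fresh scan; Z[15]=0
i=16: fresh scan; Z[16]=0
i=17: fresh scan; Z[17]=3 grow→box=[17,20)
i=18: min(r-i=2, Z[1]=1)=1; Z[18]=1
i=19: min(r-i=1, Z[2]=0)=0; Z[19]=0
i=20: fresh scan; Z[20]=0
i=21: fresh scan; Z[21]=2 grow→box=[21,23)
i=22: min(r-i=1, Z[1]=1)=1; Z[22]=3 grow→box=[22,25)
i=23: min(r-i=2, Z[1]=1)=1; Z[23]=1
i=24: min(r-i=1, Z[2]=0)=0; Z[24]=0

[25, 1, 0, 0, 0, 0, 0, 0, 0, 0, 0, 0, 0, 0, 1, 0, 0, 3, 1, 0, 0, 2, 3, 1, 0]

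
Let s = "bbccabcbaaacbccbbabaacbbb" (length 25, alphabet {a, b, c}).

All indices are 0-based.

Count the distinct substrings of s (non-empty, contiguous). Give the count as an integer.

sorted suffixes:
  #0 SA[0]=8  'aaacbccbbabaacbbb'
  #1 SA[1]=19  'aacbbb'
  #2 SA[2]=9  'aacbccbbabaacbbb'
  #3 SA[3]=17  'abaacbbb'
  #4 SA[4]=4  'abcbaaacbccbbabaacbbb'
  #5 SA[5]=20  'acbbb'
  #6 SA[6]=10  'acbccbbabaacbbb'
  #7 SA[7]=24  'b'
  #8 SA[8]=7  'baaacbccbbabaacbbb'
  #9 SA[9]=18  'baacbbb'
  #10 SA[10]=16  'babaacbbb'
  #11 SA[11]=23  'bb'
  #12 SA[12]=15  'bbabaacbbb'
  #13 SA[13]=22  'bbb'
  #14 SA[14]=0  'bbccabcbaaacbccbbabaacbbb'
  #15 SA[15]=5  'bcbaaacbccbbabaacbbb'
  #16 SA[16]=1  'bccabcbaaacbccbbabaacbbb'
  #17 SA[17]=12  'bccbbabaacbbb'
  #18 SA[18]=3  'cabcbaaacbccbbabaacbbb'
  #19 SA[19]=6  'cbaaacbccbbabaacbbb'
  #20 SA[20]=14  'cbbabaacbbb'
  #21 SA[21]=21  'cbbb'
  #22 SA[22]=11  'cbccbbabaacbbb'
  #23 SA[23]=2  'ccabcbaaacbccbbabaacbbb'
  #24 SA[24]=13  'ccbbabaacbbb'

SA = [8, 19, 9, 17, 4, 20, 10, 24, 7, 18, 16, 23, 15, 22, 0, 5, 1, 12, 3, 6, 14, 21, 11, 2, 13]
i: (SA[i-1],SA[i]) lcp shared
  1: (8,19) 2 'aa'
  2: (19,9) 4 'aacb'
  3: (9,17) 1 'a'
  4: (17,4) 2 'ab'
  5: (4,20) 1 'a'
  6: (20,10) 3 'acb'
  7: (10,24) 0 ''
  8: (24,7) 1 'b'
  9: (7,18) 3 'baa'
  10: (18,16) 2 'ba'
  11: (16,23) 1 'b'
  12: (23,15) 2 'bb'
  13: (15,22) 2 'bb'
  14: (22,0) 2 'bb'
  15: (0,5) 1 'b'
  16: (5,1) 2 'bc'
  17: (1,12) 3 'bcc'
  18: (12,3) 0 ''
  19: (3,6) 1 'c'
  20: (6,14) 2 'cb'
  21: (14,21) 3 'cbb'
  22: (21,11) 2 'cb'
  23: (11,2) 1 'c'
  24: (2,13) 2 'cc'

n(n+1)/2 = 25·26/2 = 325
Σ LCP = 0 + 2 + 4 + 1 + 2 + 1 + 3 + 0 + 1 + 3 + 2 + 1 + 2 + 2 + 2 + 1 + 2 + 3 + 0 + 1 + 2 + 3 + 2 + 1 + 2 = 43
distinct = 325 − 43 = 282

282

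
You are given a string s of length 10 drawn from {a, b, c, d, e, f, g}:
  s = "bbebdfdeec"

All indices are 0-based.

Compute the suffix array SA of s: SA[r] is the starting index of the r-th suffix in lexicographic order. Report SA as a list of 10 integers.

rank→(start, suffix):
  0 → (0, 'bbebdfdeec')
  1 → (3, 'bdfdeec')
  2 → (1, 'bebdfdeec')
  3 → (9, 'c')
  4 → (6, 'deec')
  5 → (4, 'dfdeec')
  6 → (2, 'ebdfdeec')
  7 → (8, 'ec')
  8 → (7, 'eec')
  9 → (5, 'fdeec')

[0, 3, 1, 9, 6, 4, 2, 8, 7, 5]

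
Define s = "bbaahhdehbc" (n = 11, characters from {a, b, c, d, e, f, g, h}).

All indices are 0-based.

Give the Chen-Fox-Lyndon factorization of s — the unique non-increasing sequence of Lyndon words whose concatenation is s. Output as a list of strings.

emit factor 1: 'b' (i=0, period=1)
emit factor 2: 'b' (i=1, period=1)
emit factor 3: 'aahhdehbc' (i=2, period=9)

["b", "b", "aahhdehbc"]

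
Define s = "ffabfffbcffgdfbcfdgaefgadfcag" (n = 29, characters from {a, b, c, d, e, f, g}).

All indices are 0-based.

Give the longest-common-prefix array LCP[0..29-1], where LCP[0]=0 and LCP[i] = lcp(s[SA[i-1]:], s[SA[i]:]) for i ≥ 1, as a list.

sorted suffixes:
  #0 SA[0]=2  'abfffbcffgdfbcfdgaefgadfcag'
  #1 SA[1]=23  'adfcag'
  #2 SA[2]=19  'aefgadfcag'
  #3 SA[3]=27  'ag'
  #4 SA[4]=14  'bcfdgaefgadfcag'
  #5 SA[5]=7  'bcffgdfbcfdgaefgadfcag'
  #6 SA[6]=3  'bfffbcffgdfbcfdgaefgadfcag'
  #7 SA[7]=26  'cag'
  #8 SA[8]=15  'cfdgaefgadfcag'
  #9 SA[9]=8  'cffgdfbcfdgaefgadfcag'
  #10 SA[10]=12  'dfbcfdgaefgadfcag'
  #11 SA[11]=24  'dfcag'
  #12 SA[12]=17  'dgaefgadfcag'
  #13 SA[13]=20  'efgadfcag'
  #14 SA[14]=1  'fabfffbcffgdfbcfdgaefgadfcag'
  #15 SA[15]=13  'fbcfdgaefgadfcag'
  #16 SA[16]=6  'fbcffgdfbcfdgaefgadfcag'
  #17 SA[17]=25  'fcag'
  #18 SA[18]=16  'fdgaefgadfcag'
  #19 SA[19]=0  'ffabfffbcffgdfbcfdgaefgadfcag'
  #20 SA[20]=5  'ffbcffgdfbcfdgaefgadfcag'
  #21 SA[21]=4  'fffbcffgdfbcfdgaefgadfcag'
  #22 SA[22]=9  'ffgdfbcfdgaefgadfcag'
  #23 SA[23]=21  'fgadfcag'
  #24 SA[24]=10  'fgdfbcfdgaefgadfcag'
  #25 SA[25]=28  'g'
  #26 SA[26]=22  'gadfcag'
  #27 SA[27]=18  'gaefgadfcag'
  #28 SA[28]=11  'gdfbcfdgaefgadfcag'

SA = [2, 23, 19, 27, 14, 7, 3, 26, 15, 8, 12, 24, 17, 20, 1, 13, 6, 25, 16, 0, 5, 4, 9, 21, 10, 28, 22, 18, 11]
[i] adj suffixes → lcp
  [1] 2/23 → 1 ('a')
  [2] 23/19 → 1 ('a')
  [3] 19/27 → 1 ('a')
  [4] 27/14 → 0 ('')
  [5] 14/7 → 3 ('bcf')
  [6] 7/3 → 1 ('b')
  [7] 3/26 → 0 ('')
  [8] 26/15 → 1 ('c')
  [9] 15/8 → 2 ('cf')
  [10] 8/12 → 0 ('')
  [11] 12/24 → 2 ('df')
  [12] 24/17 → 1 ('d')
  [13] 17/20 → 0 ('')
  [14] 20/1 → 0 ('')
  [15] 1/13 → 1 ('f')
  [16] 13/6 → 4 ('fbcf')
  [17] 6/25 → 1 ('f')
  [18] 25/16 → 1 ('f')
  [19] 16/0 → 1 ('f')
  [20] 0/5 → 2 ('ff')
  [21] 5/4 → 2 ('ff')
  [22] 4/9 → 2 ('ff')
  [23] 9/21 → 1 ('f')
  [24] 21/10 → 2 ('fg')
  [25] 10/28 → 0 ('')
  [26] 28/22 → 1 ('g')
  [27] 22/18 → 2 ('ga')
  [28] 18/11 → 1 ('g')

[0, 1, 1, 1, 0, 3, 1, 0, 1, 2, 0, 2, 1, 0, 0, 1, 4, 1, 1, 1, 2, 2, 2, 1, 2, 0, 1, 2, 1]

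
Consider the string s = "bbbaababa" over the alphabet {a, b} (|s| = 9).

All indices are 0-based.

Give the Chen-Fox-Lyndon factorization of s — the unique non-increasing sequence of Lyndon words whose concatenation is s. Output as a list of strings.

emit factor 1: 'b' (i=0, period=1)
emit factor 2: 'b' (i=1, period=1)
emit factor 3: 'b' (i=2, period=1)
emit factor 4: 'aabab' (i=3, period=5)
emit factor 5: 'a' (i=8, period=1)

["b", "b", "b", "aabab", "a"]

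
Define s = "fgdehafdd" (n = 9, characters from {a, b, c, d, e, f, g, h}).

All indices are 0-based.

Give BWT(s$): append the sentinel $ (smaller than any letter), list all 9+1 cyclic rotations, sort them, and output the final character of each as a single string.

rank  rotation    last
    0  $fgdehafdd  d
    1  afdd$fgdeh  h
    2  d$fgdehafd  d
    3  dd$fgdehaf  f
    4  dehafdd$fg  g
    5  ehafdd$fgd  d
    6  fdd$fgdeha  a
    7  fgdehafdd$  $
    8  gdehafdd$f  f
    9  hafdd$fgde  e

dhdfgda$fe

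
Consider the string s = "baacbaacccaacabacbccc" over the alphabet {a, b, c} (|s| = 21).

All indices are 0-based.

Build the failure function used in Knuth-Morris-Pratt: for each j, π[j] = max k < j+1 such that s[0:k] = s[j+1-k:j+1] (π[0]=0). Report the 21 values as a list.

π[0] = 0
j=1 s[j]='a': π[1]=0 (border '')
j=2 s[j]='a': π[2]=0 (border '')
j=3 s[j]='c': π[3]=0 (border '')
j=4 s[j]='b': π[4]=1 (border 'b')
j=5 s[j]='a': π[5]=2 (border 'ba')
j=6 s[j]='a': π[6]=3 (border 'baa')
j=7 s[j]='c': π[7]=4 (border 'baac')
j=8 s[j]='c': k: 4→0; π[8]=0 (border '')
j=9 s[j]='c': π[9]=0 (border '')
j=10 s[j]='a': π[10]=0 (border '')
j=11 s[j]='a': π[11]=0 (border '')
j=12 s[j]='c': π[12]=0 (border '')
j=13 s[j]='a': π[13]=0 (border '')
j=14 s[j]='b': π[14]=1 (border 'b')
j=15 s[j]='a': π[15]=2 (border 'ba')
j=16 s[j]='c': k: 2→0; π[16]=0 (border '')
j=17 s[j]='b': π[17]=1 (border 'b')
j=18 s[j]='c': k: 1→0; π[18]=0 (border '')
j=19 s[j]='c': π[19]=0 (border '')
j=20 s[j]='c': π[20]=0 (border '')

[0, 0, 0, 0, 1, 2, 3, 4, 0, 0, 0, 0, 0, 0, 1, 2, 0, 1, 0, 0, 0]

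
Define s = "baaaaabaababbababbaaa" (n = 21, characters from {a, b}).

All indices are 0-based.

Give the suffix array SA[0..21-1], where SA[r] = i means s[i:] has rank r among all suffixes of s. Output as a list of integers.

[20, 19, 18, 1, 2, 3, 4, 7, 5, 13, 8, 15, 10, 17, 0, 6, 12, 14, 9, 16, 11]

rank | idx | suffix
   0 |  20 | a
   1 |  19 | aa
   2 |  18 | aaa
   3 |   1 | aaaaabaababbababbaaa
   4 |   2 | aaaabaababbababbaaa
   5 |   3 | aaabaababbababbaaa
   6 |   4 | aabaababbababbaaa
   7 |   7 | aababbababbaaa
   8 |   5 | abaababbababbaaa
   9 |  13 | ababbaaa
  10 |   8 | ababbababbaaa
  11 |  15 | abbaaa
  12 |  10 | abbababbaaa
  13 |  17 | baaa
  14 |   0 | baaaaabaababbababbaaa
  15 |   6 | baababbababbaaa
  16 |  12 | bababbaaa
  17 |  14 | babbaaa
  18 |   9 | babbababbaaa
  19 |  16 | bbaaa
  20 |  11 | bbababbaaa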